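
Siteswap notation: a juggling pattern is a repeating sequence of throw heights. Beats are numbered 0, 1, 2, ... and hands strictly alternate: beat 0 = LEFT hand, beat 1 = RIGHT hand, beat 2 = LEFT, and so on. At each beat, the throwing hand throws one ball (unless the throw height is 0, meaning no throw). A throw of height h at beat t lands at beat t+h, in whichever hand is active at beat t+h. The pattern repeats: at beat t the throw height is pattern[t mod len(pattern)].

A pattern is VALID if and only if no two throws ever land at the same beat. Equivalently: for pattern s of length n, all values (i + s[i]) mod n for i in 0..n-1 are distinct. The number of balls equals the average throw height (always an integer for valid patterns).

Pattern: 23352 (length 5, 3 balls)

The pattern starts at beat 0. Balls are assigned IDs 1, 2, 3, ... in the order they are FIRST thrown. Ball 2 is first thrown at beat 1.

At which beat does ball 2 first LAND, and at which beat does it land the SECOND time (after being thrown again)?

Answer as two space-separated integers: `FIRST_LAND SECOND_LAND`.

Beat 0 (L): throw ball1 h=2 -> lands@2:L; in-air after throw: [b1@2:L]
Beat 1 (R): throw ball2 h=3 -> lands@4:L; in-air after throw: [b1@2:L b2@4:L]
Beat 2 (L): throw ball1 h=3 -> lands@5:R; in-air after throw: [b2@4:L b1@5:R]
Beat 3 (R): throw ball3 h=5 -> lands@8:L; in-air after throw: [b2@4:L b1@5:R b3@8:L]
Beat 4 (L): throw ball2 h=2 -> lands@6:L; in-air after throw: [b1@5:R b2@6:L b3@8:L]
Beat 5 (R): throw ball1 h=2 -> lands@7:R; in-air after throw: [b2@6:L b1@7:R b3@8:L]
Beat 6 (L): throw ball2 h=3 -> lands@9:R; in-air after throw: [b1@7:R b3@8:L b2@9:R]
Ball 2: thrown@1 h=3 -> first land @4; rethrown@4 h=2 -> second land @6

Answer: 4 6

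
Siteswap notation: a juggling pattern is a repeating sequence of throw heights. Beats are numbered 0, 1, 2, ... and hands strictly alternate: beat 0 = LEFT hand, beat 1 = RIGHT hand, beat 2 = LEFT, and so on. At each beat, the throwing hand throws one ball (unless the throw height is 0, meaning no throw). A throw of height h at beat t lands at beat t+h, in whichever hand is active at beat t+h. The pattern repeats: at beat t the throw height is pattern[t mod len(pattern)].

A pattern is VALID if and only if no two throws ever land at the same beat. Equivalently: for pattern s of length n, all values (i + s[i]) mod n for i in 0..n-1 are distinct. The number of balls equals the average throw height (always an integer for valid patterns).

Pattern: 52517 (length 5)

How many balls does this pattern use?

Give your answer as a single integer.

Pattern = [5, 2, 5, 1, 7], length n = 5
  position 0: throw height = 5, running sum = 5
  position 1: throw height = 2, running sum = 7
  position 2: throw height = 5, running sum = 12
  position 3: throw height = 1, running sum = 13
  position 4: throw height = 7, running sum = 20
Total sum = 20; balls = sum / n = 20 / 5 = 4

Answer: 4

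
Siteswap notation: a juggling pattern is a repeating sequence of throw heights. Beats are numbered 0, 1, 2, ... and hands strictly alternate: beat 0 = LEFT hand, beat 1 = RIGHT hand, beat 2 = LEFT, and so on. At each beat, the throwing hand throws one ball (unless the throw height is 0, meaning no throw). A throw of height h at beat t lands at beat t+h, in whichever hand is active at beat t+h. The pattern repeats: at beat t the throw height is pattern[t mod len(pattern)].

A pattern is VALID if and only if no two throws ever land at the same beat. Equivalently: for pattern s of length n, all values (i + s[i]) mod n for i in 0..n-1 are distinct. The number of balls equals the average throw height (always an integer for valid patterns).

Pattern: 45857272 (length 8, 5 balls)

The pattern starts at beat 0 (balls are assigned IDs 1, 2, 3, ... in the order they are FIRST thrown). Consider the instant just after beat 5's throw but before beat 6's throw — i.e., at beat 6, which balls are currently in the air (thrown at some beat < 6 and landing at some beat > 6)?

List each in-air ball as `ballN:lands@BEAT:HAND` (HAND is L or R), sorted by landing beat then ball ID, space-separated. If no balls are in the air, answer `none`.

Beat 0 (L): throw ball1 h=4 -> lands@4:L; in-air after throw: [b1@4:L]
Beat 1 (R): throw ball2 h=5 -> lands@6:L; in-air after throw: [b1@4:L b2@6:L]
Beat 2 (L): throw ball3 h=8 -> lands@10:L; in-air after throw: [b1@4:L b2@6:L b3@10:L]
Beat 3 (R): throw ball4 h=5 -> lands@8:L; in-air after throw: [b1@4:L b2@6:L b4@8:L b3@10:L]
Beat 4 (L): throw ball1 h=7 -> lands@11:R; in-air after throw: [b2@6:L b4@8:L b3@10:L b1@11:R]
Beat 5 (R): throw ball5 h=2 -> lands@7:R; in-air after throw: [b2@6:L b5@7:R b4@8:L b3@10:L b1@11:R]
Beat 6 (L): throw ball2 h=7 -> lands@13:R; in-air after throw: [b5@7:R b4@8:L b3@10:L b1@11:R b2@13:R]

Answer: ball5:lands@7:R ball4:lands@8:L ball3:lands@10:L ball1:lands@11:R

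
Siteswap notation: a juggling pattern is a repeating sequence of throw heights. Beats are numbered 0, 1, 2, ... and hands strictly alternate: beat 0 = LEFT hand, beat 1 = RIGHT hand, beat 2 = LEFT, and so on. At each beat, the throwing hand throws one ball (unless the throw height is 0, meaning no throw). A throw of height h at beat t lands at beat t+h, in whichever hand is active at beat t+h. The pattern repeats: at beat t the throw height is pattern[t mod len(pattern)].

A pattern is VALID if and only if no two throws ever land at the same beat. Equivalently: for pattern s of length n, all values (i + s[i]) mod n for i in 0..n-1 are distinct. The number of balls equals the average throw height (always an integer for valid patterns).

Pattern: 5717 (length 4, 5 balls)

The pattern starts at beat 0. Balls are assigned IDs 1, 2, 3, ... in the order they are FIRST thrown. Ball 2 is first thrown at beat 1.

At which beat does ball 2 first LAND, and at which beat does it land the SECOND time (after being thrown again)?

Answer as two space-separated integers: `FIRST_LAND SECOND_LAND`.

Beat 0 (L): throw ball1 h=5 -> lands@5:R; in-air after throw: [b1@5:R]
Beat 1 (R): throw ball2 h=7 -> lands@8:L; in-air after throw: [b1@5:R b2@8:L]
Beat 2 (L): throw ball3 h=1 -> lands@3:R; in-air after throw: [b3@3:R b1@5:R b2@8:L]
Beat 3 (R): throw ball3 h=7 -> lands@10:L; in-air after throw: [b1@5:R b2@8:L b3@10:L]
Beat 4 (L): throw ball4 h=5 -> lands@9:R; in-air after throw: [b1@5:R b2@8:L b4@9:R b3@10:L]
Beat 5 (R): throw ball1 h=7 -> lands@12:L; in-air after throw: [b2@8:L b4@9:R b3@10:L b1@12:L]
Beat 6 (L): throw ball5 h=1 -> lands@7:R; in-air after throw: [b5@7:R b2@8:L b4@9:R b3@10:L b1@12:L]
Beat 7 (R): throw ball5 h=7 -> lands@14:L; in-air after throw: [b2@8:L b4@9:R b3@10:L b1@12:L b5@14:L]
Beat 8 (L): throw ball2 h=5 -> lands@13:R; in-air after throw: [b4@9:R b3@10:L b1@12:L b2@13:R b5@14:L]
Beat 9 (R): throw ball4 h=7 -> lands@16:L; in-air after throw: [b3@10:L b1@12:L b2@13:R b5@14:L b4@16:L]
Beat 10 (L): throw ball3 h=1 -> lands@11:R; in-air after throw: [b3@11:R b1@12:L b2@13:R b5@14:L b4@16:L]
Beat 11 (R): throw ball3 h=7 -> lands@18:L; in-air after throw: [b1@12:L b2@13:R b5@14:L b4@16:L b3@18:L]
Beat 12 (L): throw ball1 h=5 -> lands@17:R; in-air after throw: [b2@13:R b5@14:L b4@16:L b1@17:R b3@18:L]
Ball 2: thrown@1 h=7 -> first land @8; rethrown@8 h=5 -> second land @13

Answer: 8 13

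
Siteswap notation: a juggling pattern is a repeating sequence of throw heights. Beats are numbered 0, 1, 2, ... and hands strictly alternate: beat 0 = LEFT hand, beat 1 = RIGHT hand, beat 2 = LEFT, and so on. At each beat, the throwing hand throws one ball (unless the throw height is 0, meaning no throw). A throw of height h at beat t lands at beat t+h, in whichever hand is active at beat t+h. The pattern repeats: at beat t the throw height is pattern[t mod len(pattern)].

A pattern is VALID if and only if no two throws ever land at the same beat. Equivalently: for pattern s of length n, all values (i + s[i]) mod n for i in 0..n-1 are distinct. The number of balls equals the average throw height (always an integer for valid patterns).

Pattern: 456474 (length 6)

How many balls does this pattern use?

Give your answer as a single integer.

Answer: 5

Derivation:
Pattern = [4, 5, 6, 4, 7, 4], length n = 6
  position 0: throw height = 4, running sum = 4
  position 1: throw height = 5, running sum = 9
  position 2: throw height = 6, running sum = 15
  position 3: throw height = 4, running sum = 19
  position 4: throw height = 7, running sum = 26
  position 5: throw height = 4, running sum = 30
Total sum = 30; balls = sum / n = 30 / 6 = 5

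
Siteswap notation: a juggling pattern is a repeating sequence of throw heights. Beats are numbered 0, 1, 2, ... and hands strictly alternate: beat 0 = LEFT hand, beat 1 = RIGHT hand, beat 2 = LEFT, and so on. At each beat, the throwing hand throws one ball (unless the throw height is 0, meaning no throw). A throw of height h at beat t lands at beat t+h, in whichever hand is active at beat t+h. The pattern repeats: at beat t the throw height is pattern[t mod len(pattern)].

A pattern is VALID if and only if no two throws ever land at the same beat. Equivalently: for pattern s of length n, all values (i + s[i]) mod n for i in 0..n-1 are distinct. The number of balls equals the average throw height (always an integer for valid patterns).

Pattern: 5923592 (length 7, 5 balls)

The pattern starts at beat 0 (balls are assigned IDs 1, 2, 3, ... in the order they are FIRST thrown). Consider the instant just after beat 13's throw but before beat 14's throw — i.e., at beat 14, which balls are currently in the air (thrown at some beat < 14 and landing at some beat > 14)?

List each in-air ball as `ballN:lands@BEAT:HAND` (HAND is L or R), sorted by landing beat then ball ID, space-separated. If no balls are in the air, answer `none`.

Beat 0 (L): throw ball1 h=5 -> lands@5:R; in-air after throw: [b1@5:R]
Beat 1 (R): throw ball2 h=9 -> lands@10:L; in-air after throw: [b1@5:R b2@10:L]
Beat 2 (L): throw ball3 h=2 -> lands@4:L; in-air after throw: [b3@4:L b1@5:R b2@10:L]
Beat 3 (R): throw ball4 h=3 -> lands@6:L; in-air after throw: [b3@4:L b1@5:R b4@6:L b2@10:L]
Beat 4 (L): throw ball3 h=5 -> lands@9:R; in-air after throw: [b1@5:R b4@6:L b3@9:R b2@10:L]
Beat 5 (R): throw ball1 h=9 -> lands@14:L; in-air after throw: [b4@6:L b3@9:R b2@10:L b1@14:L]
Beat 6 (L): throw ball4 h=2 -> lands@8:L; in-air after throw: [b4@8:L b3@9:R b2@10:L b1@14:L]
Beat 7 (R): throw ball5 h=5 -> lands@12:L; in-air after throw: [b4@8:L b3@9:R b2@10:L b5@12:L b1@14:L]
Beat 8 (L): throw ball4 h=9 -> lands@17:R; in-air after throw: [b3@9:R b2@10:L b5@12:L b1@14:L b4@17:R]
Beat 9 (R): throw ball3 h=2 -> lands@11:R; in-air after throw: [b2@10:L b3@11:R b5@12:L b1@14:L b4@17:R]
Beat 10 (L): throw ball2 h=3 -> lands@13:R; in-air after throw: [b3@11:R b5@12:L b2@13:R b1@14:L b4@17:R]
Beat 11 (R): throw ball3 h=5 -> lands@16:L; in-air after throw: [b5@12:L b2@13:R b1@14:L b3@16:L b4@17:R]
Beat 12 (L): throw ball5 h=9 -> lands@21:R; in-air after throw: [b2@13:R b1@14:L b3@16:L b4@17:R b5@21:R]
Beat 13 (R): throw ball2 h=2 -> lands@15:R; in-air after throw: [b1@14:L b2@15:R b3@16:L b4@17:R b5@21:R]
Beat 14 (L): throw ball1 h=5 -> lands@19:R; in-air after throw: [b2@15:R b3@16:L b4@17:R b1@19:R b5@21:R]

Answer: ball2:lands@15:R ball3:lands@16:L ball4:lands@17:R ball5:lands@21:R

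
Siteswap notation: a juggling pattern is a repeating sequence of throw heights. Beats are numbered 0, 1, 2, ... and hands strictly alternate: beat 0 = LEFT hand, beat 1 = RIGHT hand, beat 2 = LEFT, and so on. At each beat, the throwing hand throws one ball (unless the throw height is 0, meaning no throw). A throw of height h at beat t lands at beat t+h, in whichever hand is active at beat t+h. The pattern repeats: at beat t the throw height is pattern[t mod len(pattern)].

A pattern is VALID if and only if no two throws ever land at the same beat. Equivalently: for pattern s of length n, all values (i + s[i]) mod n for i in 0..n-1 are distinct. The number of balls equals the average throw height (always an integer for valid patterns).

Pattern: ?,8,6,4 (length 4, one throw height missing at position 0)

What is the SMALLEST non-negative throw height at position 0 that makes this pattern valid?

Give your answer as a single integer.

Answer: 2

Derivation:
i=0: s[i]=? (unknown)
i=1: (1 + 8) mod 4 = 1
i=2: (2 + 6) mod 4 = 0
i=3: (3 + 4) mod 4 = 3
Known residues: [0, 1, 3]; need a permutation of 0..3, so missing residue r = 2
Need (0 + s) mod 4 = 2; smallest s = (2 - 0) mod 4 = 2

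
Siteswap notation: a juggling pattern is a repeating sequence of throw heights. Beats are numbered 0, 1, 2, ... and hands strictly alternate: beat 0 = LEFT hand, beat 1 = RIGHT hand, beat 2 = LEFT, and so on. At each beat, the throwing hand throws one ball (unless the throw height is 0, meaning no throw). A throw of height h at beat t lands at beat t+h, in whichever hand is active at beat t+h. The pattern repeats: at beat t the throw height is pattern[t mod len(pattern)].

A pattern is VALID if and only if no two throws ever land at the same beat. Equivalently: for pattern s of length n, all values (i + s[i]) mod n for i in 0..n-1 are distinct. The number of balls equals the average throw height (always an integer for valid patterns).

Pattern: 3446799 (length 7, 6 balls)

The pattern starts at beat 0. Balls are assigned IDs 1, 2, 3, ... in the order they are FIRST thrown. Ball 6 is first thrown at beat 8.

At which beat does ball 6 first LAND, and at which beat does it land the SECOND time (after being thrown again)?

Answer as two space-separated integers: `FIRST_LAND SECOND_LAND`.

Answer: 12 21

Derivation:
Beat 0 (L): throw ball1 h=3 -> lands@3:R; in-air after throw: [b1@3:R]
Beat 1 (R): throw ball2 h=4 -> lands@5:R; in-air after throw: [b1@3:R b2@5:R]
Beat 2 (L): throw ball3 h=4 -> lands@6:L; in-air after throw: [b1@3:R b2@5:R b3@6:L]
Beat 3 (R): throw ball1 h=6 -> lands@9:R; in-air after throw: [b2@5:R b3@6:L b1@9:R]
Beat 4 (L): throw ball4 h=7 -> lands@11:R; in-air after throw: [b2@5:R b3@6:L b1@9:R b4@11:R]
Beat 5 (R): throw ball2 h=9 -> lands@14:L; in-air after throw: [b3@6:L b1@9:R b4@11:R b2@14:L]
Beat 6 (L): throw ball3 h=9 -> lands@15:R; in-air after throw: [b1@9:R b4@11:R b2@14:L b3@15:R]
Beat 7 (R): throw ball5 h=3 -> lands@10:L; in-air after throw: [b1@9:R b5@10:L b4@11:R b2@14:L b3@15:R]
Beat 8 (L): throw ball6 h=4 -> lands@12:L; in-air after throw: [b1@9:R b5@10:L b4@11:R b6@12:L b2@14:L b3@15:R]
Beat 9 (R): throw ball1 h=4 -> lands@13:R; in-air after throw: [b5@10:L b4@11:R b6@12:L b1@13:R b2@14:L b3@15:R]
Beat 10 (L): throw ball5 h=6 -> lands@16:L; in-air after throw: [b4@11:R b6@12:L b1@13:R b2@14:L b3@15:R b5@16:L]
Beat 11 (R): throw ball4 h=7 -> lands@18:L; in-air after throw: [b6@12:L b1@13:R b2@14:L b3@15:R b5@16:L b4@18:L]
Beat 12 (L): throw ball6 h=9 -> lands@21:R; in-air after throw: [b1@13:R b2@14:L b3@15:R b5@16:L b4@18:L b6@21:R]
Beat 13 (R): throw ball1 h=9 -> lands@22:L; in-air after throw: [b2@14:L b3@15:R b5@16:L b4@18:L b6@21:R b1@22:L]
Beat 14 (L): throw ball2 h=3 -> lands@17:R; in-air after throw: [b3@15:R b5@16:L b2@17:R b4@18:L b6@21:R b1@22:L]
Beat 15 (R): throw ball3 h=4 -> lands@19:R; in-air after throw: [b5@16:L b2@17:R b4@18:L b3@19:R b6@21:R b1@22:L]
Beat 16 (L): throw ball5 h=4 -> lands@20:L; in-air after throw: [b2@17:R b4@18:L b3@19:R b5@20:L b6@21:R b1@22:L]
Beat 17 (R): throw ball2 h=6 -> lands@23:R; in-air after throw: [b4@18:L b3@19:R b5@20:L b6@21:R b1@22:L b2@23:R]
Beat 18 (L): throw ball4 h=7 -> lands@25:R; in-air after throw: [b3@19:R b5@20:L b6@21:R b1@22:L b2@23:R b4@25:R]
Beat 19 (R): throw ball3 h=9 -> lands@28:L; in-air after throw: [b5@20:L b6@21:R b1@22:L b2@23:R b4@25:R b3@28:L]
Beat 20 (L): throw ball5 h=9 -> lands@29:R; in-air after throw: [b6@21:R b1@22:L b2@23:R b4@25:R b3@28:L b5@29:R]
Beat 21 (R): throw ball6 h=3 -> lands@24:L; in-air after throw: [b1@22:L b2@23:R b6@24:L b4@25:R b3@28:L b5@29:R]
Ball 6: thrown@8 h=4 -> first land @12; rethrown@12 h=9 -> second land @21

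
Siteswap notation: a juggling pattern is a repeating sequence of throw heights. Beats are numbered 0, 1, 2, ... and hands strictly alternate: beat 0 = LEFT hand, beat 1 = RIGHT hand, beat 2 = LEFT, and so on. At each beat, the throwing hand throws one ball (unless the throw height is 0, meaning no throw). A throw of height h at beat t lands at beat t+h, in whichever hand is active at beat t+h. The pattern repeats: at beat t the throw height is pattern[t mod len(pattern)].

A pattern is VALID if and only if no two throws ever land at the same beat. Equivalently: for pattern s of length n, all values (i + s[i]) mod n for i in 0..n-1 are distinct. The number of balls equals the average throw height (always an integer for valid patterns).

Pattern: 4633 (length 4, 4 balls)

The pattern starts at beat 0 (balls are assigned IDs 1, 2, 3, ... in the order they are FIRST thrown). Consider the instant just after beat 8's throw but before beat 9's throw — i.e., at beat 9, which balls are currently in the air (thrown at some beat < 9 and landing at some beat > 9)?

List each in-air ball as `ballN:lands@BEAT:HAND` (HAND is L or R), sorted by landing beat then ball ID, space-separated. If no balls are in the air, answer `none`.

Beat 0 (L): throw ball1 h=4 -> lands@4:L; in-air after throw: [b1@4:L]
Beat 1 (R): throw ball2 h=6 -> lands@7:R; in-air after throw: [b1@4:L b2@7:R]
Beat 2 (L): throw ball3 h=3 -> lands@5:R; in-air after throw: [b1@4:L b3@5:R b2@7:R]
Beat 3 (R): throw ball4 h=3 -> lands@6:L; in-air after throw: [b1@4:L b3@5:R b4@6:L b2@7:R]
Beat 4 (L): throw ball1 h=4 -> lands@8:L; in-air after throw: [b3@5:R b4@6:L b2@7:R b1@8:L]
Beat 5 (R): throw ball3 h=6 -> lands@11:R; in-air after throw: [b4@6:L b2@7:R b1@8:L b3@11:R]
Beat 6 (L): throw ball4 h=3 -> lands@9:R; in-air after throw: [b2@7:R b1@8:L b4@9:R b3@11:R]
Beat 7 (R): throw ball2 h=3 -> lands@10:L; in-air after throw: [b1@8:L b4@9:R b2@10:L b3@11:R]
Beat 8 (L): throw ball1 h=4 -> lands@12:L; in-air after throw: [b4@9:R b2@10:L b3@11:R b1@12:L]
Beat 9 (R): throw ball4 h=6 -> lands@15:R; in-air after throw: [b2@10:L b3@11:R b1@12:L b4@15:R]

Answer: ball2:lands@10:L ball3:lands@11:R ball1:lands@12:L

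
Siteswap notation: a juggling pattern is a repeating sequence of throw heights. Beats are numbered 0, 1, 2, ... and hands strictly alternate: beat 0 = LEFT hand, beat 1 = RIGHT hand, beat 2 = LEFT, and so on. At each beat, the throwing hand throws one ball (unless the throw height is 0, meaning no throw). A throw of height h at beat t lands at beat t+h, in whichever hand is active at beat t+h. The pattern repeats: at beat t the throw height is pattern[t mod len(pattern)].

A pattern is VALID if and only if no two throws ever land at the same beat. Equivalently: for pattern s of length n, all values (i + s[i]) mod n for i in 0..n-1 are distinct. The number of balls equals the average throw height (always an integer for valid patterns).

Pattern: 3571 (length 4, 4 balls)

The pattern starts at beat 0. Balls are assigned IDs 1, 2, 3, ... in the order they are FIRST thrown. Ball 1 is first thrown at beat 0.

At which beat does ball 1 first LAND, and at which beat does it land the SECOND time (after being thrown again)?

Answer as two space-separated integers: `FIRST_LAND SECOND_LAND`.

Beat 0 (L): throw ball1 h=3 -> lands@3:R; in-air after throw: [b1@3:R]
Beat 1 (R): throw ball2 h=5 -> lands@6:L; in-air after throw: [b1@3:R b2@6:L]
Beat 2 (L): throw ball3 h=7 -> lands@9:R; in-air after throw: [b1@3:R b2@6:L b3@9:R]
Beat 3 (R): throw ball1 h=1 -> lands@4:L; in-air after throw: [b1@4:L b2@6:L b3@9:R]
Beat 4 (L): throw ball1 h=3 -> lands@7:R; in-air after throw: [b2@6:L b1@7:R b3@9:R]
Ball 1: thrown@0 h=3 -> first land @3; rethrown@3 h=1 -> second land @4

Answer: 3 4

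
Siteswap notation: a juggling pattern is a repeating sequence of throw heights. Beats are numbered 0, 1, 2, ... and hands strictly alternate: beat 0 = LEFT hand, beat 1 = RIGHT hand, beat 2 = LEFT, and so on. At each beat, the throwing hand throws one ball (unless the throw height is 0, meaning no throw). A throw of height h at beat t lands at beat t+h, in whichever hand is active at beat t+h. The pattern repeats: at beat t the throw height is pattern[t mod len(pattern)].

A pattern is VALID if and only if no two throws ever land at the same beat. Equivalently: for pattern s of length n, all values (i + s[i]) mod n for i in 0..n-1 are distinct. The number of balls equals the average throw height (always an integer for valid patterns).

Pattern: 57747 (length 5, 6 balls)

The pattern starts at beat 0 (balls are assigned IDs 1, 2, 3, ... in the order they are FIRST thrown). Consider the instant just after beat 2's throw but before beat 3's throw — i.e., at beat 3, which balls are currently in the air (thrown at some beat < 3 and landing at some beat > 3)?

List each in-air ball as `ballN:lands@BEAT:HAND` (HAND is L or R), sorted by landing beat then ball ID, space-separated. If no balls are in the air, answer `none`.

Answer: ball1:lands@5:R ball2:lands@8:L ball3:lands@9:R

Derivation:
Beat 0 (L): throw ball1 h=5 -> lands@5:R; in-air after throw: [b1@5:R]
Beat 1 (R): throw ball2 h=7 -> lands@8:L; in-air after throw: [b1@5:R b2@8:L]
Beat 2 (L): throw ball3 h=7 -> lands@9:R; in-air after throw: [b1@5:R b2@8:L b3@9:R]
Beat 3 (R): throw ball4 h=4 -> lands@7:R; in-air after throw: [b1@5:R b4@7:R b2@8:L b3@9:R]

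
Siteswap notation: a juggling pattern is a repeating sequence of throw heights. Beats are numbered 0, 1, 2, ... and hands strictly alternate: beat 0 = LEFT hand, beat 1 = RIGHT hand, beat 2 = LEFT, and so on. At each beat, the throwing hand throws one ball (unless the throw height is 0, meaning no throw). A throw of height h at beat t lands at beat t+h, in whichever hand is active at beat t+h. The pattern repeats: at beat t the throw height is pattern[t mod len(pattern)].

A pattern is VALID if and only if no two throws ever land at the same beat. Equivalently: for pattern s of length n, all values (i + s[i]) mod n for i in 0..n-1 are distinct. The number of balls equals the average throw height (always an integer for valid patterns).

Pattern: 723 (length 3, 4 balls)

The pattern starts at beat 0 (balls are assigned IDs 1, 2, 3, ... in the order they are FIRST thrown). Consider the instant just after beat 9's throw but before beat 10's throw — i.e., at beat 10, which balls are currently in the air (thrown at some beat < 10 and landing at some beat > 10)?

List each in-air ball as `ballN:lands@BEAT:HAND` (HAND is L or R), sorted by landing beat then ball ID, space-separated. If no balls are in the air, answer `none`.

Beat 0 (L): throw ball1 h=7 -> lands@7:R; in-air after throw: [b1@7:R]
Beat 1 (R): throw ball2 h=2 -> lands@3:R; in-air after throw: [b2@3:R b1@7:R]
Beat 2 (L): throw ball3 h=3 -> lands@5:R; in-air after throw: [b2@3:R b3@5:R b1@7:R]
Beat 3 (R): throw ball2 h=7 -> lands@10:L; in-air after throw: [b3@5:R b1@7:R b2@10:L]
Beat 4 (L): throw ball4 h=2 -> lands@6:L; in-air after throw: [b3@5:R b4@6:L b1@7:R b2@10:L]
Beat 5 (R): throw ball3 h=3 -> lands@8:L; in-air after throw: [b4@6:L b1@7:R b3@8:L b2@10:L]
Beat 6 (L): throw ball4 h=7 -> lands@13:R; in-air after throw: [b1@7:R b3@8:L b2@10:L b4@13:R]
Beat 7 (R): throw ball1 h=2 -> lands@9:R; in-air after throw: [b3@8:L b1@9:R b2@10:L b4@13:R]
Beat 8 (L): throw ball3 h=3 -> lands@11:R; in-air after throw: [b1@9:R b2@10:L b3@11:R b4@13:R]
Beat 9 (R): throw ball1 h=7 -> lands@16:L; in-air after throw: [b2@10:L b3@11:R b4@13:R b1@16:L]
Beat 10 (L): throw ball2 h=2 -> lands@12:L; in-air after throw: [b3@11:R b2@12:L b4@13:R b1@16:L]

Answer: ball3:lands@11:R ball4:lands@13:R ball1:lands@16:L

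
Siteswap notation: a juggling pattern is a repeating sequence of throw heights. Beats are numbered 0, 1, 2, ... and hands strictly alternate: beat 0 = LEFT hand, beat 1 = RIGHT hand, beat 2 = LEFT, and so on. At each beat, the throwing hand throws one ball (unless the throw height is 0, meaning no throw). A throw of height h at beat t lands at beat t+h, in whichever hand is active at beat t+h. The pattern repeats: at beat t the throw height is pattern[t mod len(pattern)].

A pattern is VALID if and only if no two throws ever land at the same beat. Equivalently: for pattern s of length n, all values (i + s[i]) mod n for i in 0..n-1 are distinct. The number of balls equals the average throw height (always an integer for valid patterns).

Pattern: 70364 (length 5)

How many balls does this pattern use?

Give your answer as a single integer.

Pattern = [7, 0, 3, 6, 4], length n = 5
  position 0: throw height = 7, running sum = 7
  position 1: throw height = 0, running sum = 7
  position 2: throw height = 3, running sum = 10
  position 3: throw height = 6, running sum = 16
  position 4: throw height = 4, running sum = 20
Total sum = 20; balls = sum / n = 20 / 5 = 4

Answer: 4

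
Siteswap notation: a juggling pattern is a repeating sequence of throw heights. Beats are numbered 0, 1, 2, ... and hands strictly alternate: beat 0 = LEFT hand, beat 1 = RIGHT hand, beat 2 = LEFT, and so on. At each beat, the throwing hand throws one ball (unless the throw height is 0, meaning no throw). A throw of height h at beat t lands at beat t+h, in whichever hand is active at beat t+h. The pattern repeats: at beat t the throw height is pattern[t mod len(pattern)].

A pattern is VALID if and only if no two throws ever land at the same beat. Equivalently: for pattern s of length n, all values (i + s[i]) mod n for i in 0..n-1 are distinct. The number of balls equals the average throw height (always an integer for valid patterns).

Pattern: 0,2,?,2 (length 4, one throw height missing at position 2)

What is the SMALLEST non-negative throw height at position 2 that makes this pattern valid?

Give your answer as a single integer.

Answer: 0

Derivation:
i=0: (0 + 0) mod 4 = 0
i=1: (1 + 2) mod 4 = 3
i=2: s[i]=? (unknown)
i=3: (3 + 2) mod 4 = 1
Known residues: [0, 1, 3]; need a permutation of 0..3, so missing residue r = 2
Need (2 + s) mod 4 = 2; smallest s = (2 - 2) mod 4 = 0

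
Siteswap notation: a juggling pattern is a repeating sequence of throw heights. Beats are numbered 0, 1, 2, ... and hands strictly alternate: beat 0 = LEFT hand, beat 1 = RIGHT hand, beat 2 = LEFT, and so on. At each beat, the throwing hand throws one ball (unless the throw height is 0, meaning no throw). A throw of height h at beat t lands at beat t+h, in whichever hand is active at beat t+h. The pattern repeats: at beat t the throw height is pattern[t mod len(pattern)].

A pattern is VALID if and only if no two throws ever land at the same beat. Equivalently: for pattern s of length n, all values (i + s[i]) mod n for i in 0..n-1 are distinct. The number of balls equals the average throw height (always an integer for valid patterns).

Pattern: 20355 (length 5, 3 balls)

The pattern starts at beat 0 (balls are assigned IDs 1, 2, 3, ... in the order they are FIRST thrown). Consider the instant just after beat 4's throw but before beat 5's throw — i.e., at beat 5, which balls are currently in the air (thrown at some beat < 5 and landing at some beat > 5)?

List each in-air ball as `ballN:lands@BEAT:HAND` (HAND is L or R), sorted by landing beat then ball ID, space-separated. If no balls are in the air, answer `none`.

Answer: ball2:lands@8:L ball3:lands@9:R

Derivation:
Beat 0 (L): throw ball1 h=2 -> lands@2:L; in-air after throw: [b1@2:L]
Beat 2 (L): throw ball1 h=3 -> lands@5:R; in-air after throw: [b1@5:R]
Beat 3 (R): throw ball2 h=5 -> lands@8:L; in-air after throw: [b1@5:R b2@8:L]
Beat 4 (L): throw ball3 h=5 -> lands@9:R; in-air after throw: [b1@5:R b2@8:L b3@9:R]
Beat 5 (R): throw ball1 h=2 -> lands@7:R; in-air after throw: [b1@7:R b2@8:L b3@9:R]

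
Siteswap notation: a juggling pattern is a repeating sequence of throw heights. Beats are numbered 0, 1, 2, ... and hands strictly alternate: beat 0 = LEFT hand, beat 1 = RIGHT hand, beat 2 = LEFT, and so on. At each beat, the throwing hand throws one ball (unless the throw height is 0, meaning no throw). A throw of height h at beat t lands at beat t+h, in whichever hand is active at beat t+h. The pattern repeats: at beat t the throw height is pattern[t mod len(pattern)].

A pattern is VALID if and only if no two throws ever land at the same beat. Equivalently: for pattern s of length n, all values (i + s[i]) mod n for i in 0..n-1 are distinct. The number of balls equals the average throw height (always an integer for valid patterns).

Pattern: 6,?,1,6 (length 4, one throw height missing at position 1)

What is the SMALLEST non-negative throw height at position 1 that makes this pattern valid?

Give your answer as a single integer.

Answer: 3

Derivation:
i=0: (0 + 6) mod 4 = 2
i=1: s[i]=? (unknown)
i=2: (2 + 1) mod 4 = 3
i=3: (3 + 6) mod 4 = 1
Known residues: [1, 2, 3]; need a permutation of 0..3, so missing residue r = 0
Need (1 + s) mod 4 = 0; smallest s = (0 - 1) mod 4 = 3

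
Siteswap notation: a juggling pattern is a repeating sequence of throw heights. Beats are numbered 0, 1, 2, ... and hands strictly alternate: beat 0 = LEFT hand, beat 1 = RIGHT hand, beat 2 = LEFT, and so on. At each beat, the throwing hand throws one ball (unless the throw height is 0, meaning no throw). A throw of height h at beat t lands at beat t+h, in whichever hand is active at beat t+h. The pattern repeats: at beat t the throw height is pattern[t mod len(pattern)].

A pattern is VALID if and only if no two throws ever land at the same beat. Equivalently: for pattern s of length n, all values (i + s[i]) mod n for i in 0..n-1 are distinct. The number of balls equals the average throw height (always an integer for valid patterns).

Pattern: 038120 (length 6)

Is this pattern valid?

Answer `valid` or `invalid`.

i=0: (i + s[i]) mod n = (0 + 0) mod 6 = 0
i=1: (i + s[i]) mod n = (1 + 3) mod 6 = 4
i=2: (i + s[i]) mod n = (2 + 8) mod 6 = 4
i=3: (i + s[i]) mod n = (3 + 1) mod 6 = 4
i=4: (i + s[i]) mod n = (4 + 2) mod 6 = 0
i=5: (i + s[i]) mod n = (5 + 0) mod 6 = 5
Residues: [0, 4, 4, 4, 0, 5], distinct: False

Answer: invalid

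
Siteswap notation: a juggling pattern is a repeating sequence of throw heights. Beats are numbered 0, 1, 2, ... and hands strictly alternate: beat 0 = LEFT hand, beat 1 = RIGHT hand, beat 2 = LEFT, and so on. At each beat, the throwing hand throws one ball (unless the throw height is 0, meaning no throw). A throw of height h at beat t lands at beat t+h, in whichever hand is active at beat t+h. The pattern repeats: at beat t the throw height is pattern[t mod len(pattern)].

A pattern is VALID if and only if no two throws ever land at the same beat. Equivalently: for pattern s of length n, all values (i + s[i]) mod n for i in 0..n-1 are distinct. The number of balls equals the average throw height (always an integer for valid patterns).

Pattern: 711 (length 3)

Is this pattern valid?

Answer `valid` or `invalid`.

Answer: valid

Derivation:
i=0: (i + s[i]) mod n = (0 + 7) mod 3 = 1
i=1: (i + s[i]) mod n = (1 + 1) mod 3 = 2
i=2: (i + s[i]) mod n = (2 + 1) mod 3 = 0
Residues: [1, 2, 0], distinct: True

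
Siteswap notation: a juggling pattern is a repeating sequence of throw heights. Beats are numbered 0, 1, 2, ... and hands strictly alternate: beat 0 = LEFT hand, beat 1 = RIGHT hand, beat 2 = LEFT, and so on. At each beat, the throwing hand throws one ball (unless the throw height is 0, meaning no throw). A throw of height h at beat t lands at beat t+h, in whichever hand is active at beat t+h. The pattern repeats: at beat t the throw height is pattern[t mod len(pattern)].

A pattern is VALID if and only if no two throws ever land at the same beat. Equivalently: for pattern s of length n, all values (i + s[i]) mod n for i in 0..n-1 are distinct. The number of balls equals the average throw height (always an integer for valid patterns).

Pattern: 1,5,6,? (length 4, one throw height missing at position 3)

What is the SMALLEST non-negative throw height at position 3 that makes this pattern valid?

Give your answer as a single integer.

i=0: (0 + 1) mod 4 = 1
i=1: (1 + 5) mod 4 = 2
i=2: (2 + 6) mod 4 = 0
i=3: s[i]=? (unknown)
Known residues: [0, 1, 2]; need a permutation of 0..3, so missing residue r = 3
Need (3 + s) mod 4 = 3; smallest s = (3 - 3) mod 4 = 0

Answer: 0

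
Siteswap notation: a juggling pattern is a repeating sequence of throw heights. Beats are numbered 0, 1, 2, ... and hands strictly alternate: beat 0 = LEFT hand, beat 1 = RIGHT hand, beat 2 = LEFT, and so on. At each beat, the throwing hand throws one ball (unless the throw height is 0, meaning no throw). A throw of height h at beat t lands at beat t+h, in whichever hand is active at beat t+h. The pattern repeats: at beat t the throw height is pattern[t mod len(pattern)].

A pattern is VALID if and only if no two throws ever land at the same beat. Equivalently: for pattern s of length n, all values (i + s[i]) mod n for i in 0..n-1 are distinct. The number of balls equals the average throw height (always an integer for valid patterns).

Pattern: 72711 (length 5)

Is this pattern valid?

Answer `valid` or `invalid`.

Answer: invalid

Derivation:
i=0: (i + s[i]) mod n = (0 + 7) mod 5 = 2
i=1: (i + s[i]) mod n = (1 + 2) mod 5 = 3
i=2: (i + s[i]) mod n = (2 + 7) mod 5 = 4
i=3: (i + s[i]) mod n = (3 + 1) mod 5 = 4
i=4: (i + s[i]) mod n = (4 + 1) mod 5 = 0
Residues: [2, 3, 4, 4, 0], distinct: False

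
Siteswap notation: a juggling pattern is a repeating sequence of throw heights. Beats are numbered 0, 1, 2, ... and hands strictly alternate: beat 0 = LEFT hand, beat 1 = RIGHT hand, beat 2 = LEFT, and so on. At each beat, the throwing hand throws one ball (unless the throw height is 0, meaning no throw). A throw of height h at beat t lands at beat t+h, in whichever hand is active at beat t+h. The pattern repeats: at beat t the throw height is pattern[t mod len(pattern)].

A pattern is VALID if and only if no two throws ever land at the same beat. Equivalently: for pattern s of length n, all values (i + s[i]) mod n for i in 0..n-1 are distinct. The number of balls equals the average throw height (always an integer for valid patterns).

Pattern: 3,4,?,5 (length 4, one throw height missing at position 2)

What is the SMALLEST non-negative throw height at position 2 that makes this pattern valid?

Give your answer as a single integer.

Answer: 0

Derivation:
i=0: (0 + 3) mod 4 = 3
i=1: (1 + 4) mod 4 = 1
i=2: s[i]=? (unknown)
i=3: (3 + 5) mod 4 = 0
Known residues: [0, 1, 3]; need a permutation of 0..3, so missing residue r = 2
Need (2 + s) mod 4 = 2; smallest s = (2 - 2) mod 4 = 0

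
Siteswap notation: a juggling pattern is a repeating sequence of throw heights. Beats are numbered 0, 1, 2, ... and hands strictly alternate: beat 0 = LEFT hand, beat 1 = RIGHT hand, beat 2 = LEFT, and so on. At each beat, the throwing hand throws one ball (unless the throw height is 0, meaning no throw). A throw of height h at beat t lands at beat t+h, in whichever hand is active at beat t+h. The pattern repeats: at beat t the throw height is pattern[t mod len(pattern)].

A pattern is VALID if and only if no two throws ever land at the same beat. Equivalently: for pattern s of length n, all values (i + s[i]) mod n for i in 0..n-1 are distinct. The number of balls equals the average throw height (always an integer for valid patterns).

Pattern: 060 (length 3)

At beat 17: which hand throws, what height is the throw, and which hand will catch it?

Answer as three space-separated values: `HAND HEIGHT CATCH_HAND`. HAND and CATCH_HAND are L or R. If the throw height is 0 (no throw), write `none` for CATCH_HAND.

Beat 17: 17 mod 2 = 1, so hand = R
Throw height = pattern[17 mod 3] = pattern[2] = 0

Answer: R 0 none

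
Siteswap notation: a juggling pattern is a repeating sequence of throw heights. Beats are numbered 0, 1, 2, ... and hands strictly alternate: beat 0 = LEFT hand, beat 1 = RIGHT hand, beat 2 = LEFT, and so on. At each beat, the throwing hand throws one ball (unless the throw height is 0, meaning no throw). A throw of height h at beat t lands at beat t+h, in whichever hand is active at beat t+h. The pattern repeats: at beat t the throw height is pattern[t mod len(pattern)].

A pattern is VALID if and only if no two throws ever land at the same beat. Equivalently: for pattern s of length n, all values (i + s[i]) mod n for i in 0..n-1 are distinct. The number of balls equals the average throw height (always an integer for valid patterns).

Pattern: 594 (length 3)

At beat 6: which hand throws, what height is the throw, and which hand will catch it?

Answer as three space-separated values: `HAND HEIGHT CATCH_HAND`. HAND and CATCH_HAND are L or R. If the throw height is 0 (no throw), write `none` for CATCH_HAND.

Answer: L 5 R

Derivation:
Beat 6: 6 mod 2 = 0, so hand = L
Throw height = pattern[6 mod 3] = pattern[0] = 5
Lands at beat 6+5=11, 11 mod 2 = 1, so catch hand = R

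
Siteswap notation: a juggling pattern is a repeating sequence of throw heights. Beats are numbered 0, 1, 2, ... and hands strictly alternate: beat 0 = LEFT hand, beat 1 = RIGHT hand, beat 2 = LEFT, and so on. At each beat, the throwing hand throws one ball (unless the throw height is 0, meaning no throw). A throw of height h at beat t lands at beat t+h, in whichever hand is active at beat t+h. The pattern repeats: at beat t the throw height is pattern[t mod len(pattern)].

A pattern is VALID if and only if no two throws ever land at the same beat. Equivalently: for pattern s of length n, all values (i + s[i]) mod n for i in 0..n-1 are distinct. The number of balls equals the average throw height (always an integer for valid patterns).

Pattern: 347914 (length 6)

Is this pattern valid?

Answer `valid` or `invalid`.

i=0: (i + s[i]) mod n = (0 + 3) mod 6 = 3
i=1: (i + s[i]) mod n = (1 + 4) mod 6 = 5
i=2: (i + s[i]) mod n = (2 + 7) mod 6 = 3
i=3: (i + s[i]) mod n = (3 + 9) mod 6 = 0
i=4: (i + s[i]) mod n = (4 + 1) mod 6 = 5
i=5: (i + s[i]) mod n = (5 + 4) mod 6 = 3
Residues: [3, 5, 3, 0, 5, 3], distinct: False

Answer: invalid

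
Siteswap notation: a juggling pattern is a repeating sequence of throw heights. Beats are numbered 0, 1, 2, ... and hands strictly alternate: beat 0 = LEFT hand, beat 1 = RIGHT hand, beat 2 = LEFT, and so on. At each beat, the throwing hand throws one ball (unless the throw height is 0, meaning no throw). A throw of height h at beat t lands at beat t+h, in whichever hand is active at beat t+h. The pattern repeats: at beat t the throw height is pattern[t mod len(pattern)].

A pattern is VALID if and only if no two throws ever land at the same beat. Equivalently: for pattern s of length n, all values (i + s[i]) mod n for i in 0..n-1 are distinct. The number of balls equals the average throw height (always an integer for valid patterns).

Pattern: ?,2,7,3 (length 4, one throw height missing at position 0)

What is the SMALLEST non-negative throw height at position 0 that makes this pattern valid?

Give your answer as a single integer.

Answer: 0

Derivation:
i=0: s[i]=? (unknown)
i=1: (1 + 2) mod 4 = 3
i=2: (2 + 7) mod 4 = 1
i=3: (3 + 3) mod 4 = 2
Known residues: [1, 2, 3]; need a permutation of 0..3, so missing residue r = 0
Need (0 + s) mod 4 = 0; smallest s = (0 - 0) mod 4 = 0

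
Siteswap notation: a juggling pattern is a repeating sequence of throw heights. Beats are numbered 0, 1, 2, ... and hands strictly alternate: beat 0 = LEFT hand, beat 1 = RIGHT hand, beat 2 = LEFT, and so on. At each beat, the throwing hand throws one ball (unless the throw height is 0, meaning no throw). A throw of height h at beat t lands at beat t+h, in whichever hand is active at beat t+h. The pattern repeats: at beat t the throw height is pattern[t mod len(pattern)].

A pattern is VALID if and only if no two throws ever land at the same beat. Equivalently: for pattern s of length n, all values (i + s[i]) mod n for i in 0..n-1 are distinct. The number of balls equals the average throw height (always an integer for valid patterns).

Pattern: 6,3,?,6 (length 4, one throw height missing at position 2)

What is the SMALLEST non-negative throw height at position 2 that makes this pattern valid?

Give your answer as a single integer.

i=0: (0 + 6) mod 4 = 2
i=1: (1 + 3) mod 4 = 0
i=2: s[i]=? (unknown)
i=3: (3 + 6) mod 4 = 1
Known residues: [0, 1, 2]; need a permutation of 0..3, so missing residue r = 3
Need (2 + s) mod 4 = 3; smallest s = (3 - 2) mod 4 = 1

Answer: 1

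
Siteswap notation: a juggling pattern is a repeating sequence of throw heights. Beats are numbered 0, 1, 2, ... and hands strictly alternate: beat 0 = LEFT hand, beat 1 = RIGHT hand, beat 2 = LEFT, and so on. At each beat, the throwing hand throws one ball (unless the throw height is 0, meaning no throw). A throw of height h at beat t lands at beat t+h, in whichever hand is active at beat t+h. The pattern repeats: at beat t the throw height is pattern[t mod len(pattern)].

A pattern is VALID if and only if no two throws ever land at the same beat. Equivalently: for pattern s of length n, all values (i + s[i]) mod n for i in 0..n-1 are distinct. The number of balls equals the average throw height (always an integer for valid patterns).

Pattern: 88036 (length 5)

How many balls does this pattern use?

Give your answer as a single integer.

Answer: 5

Derivation:
Pattern = [8, 8, 0, 3, 6], length n = 5
  position 0: throw height = 8, running sum = 8
  position 1: throw height = 8, running sum = 16
  position 2: throw height = 0, running sum = 16
  position 3: throw height = 3, running sum = 19
  position 4: throw height = 6, running sum = 25
Total sum = 25; balls = sum / n = 25 / 5 = 5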